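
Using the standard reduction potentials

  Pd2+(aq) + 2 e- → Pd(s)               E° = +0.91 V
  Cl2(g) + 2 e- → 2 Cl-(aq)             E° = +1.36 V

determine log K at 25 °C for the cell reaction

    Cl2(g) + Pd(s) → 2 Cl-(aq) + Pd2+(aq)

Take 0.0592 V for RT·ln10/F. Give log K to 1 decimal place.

log K = 15.2

The Cl₂/Cl⁻ couple is reduced (cathode); E°cell = +1.36 − (+0.91) = +0.45 V with n = 2.
At equilibrium E = 0, so log K = nE°cell / 0.0592 = (2)(+0.45) / 0.0592 = 15.2.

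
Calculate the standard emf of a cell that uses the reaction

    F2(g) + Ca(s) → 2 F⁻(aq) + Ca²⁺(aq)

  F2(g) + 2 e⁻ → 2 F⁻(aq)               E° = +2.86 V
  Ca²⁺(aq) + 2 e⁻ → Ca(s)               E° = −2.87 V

F2(g) gains electrons, so the F₂/F⁻ couple is the cathode; the Ca²⁺/Ca couple is the anode.
E°cell = E°(cathode) − E°(anode) = +2.86 − (−2.87) = +5.73 V.

+5.73 V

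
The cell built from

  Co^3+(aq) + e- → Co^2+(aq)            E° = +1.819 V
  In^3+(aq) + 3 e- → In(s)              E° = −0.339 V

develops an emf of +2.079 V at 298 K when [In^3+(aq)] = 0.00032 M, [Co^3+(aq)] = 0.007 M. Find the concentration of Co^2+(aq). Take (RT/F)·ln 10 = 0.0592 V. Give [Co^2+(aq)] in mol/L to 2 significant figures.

2.2 M

With Co³⁺/Co²⁺ at the cathode and In³⁺/In at the anode, E°cell = +1.819 − (−0.339) = +2.158 V (n = 3).
From the Nernst equation, log Q = n(E° − E)/0.0592 = 3·(+2.158 − (+2.079))/0.0592 = 4.003.
For 3 Co^3+(aq) + In(s) → 3 Co^2+(aq) + In^3+(aq), the reaction quotient is Q = ([Co^2+(aq)]^3·[In^3+(aq)]) / [Co^3+(aq)]^3.
Isolating [Co^2+(aq)] in Q = 10^{4.003} yields log [Co^2+(aq)] = 0.344, i.e. 2.2 M.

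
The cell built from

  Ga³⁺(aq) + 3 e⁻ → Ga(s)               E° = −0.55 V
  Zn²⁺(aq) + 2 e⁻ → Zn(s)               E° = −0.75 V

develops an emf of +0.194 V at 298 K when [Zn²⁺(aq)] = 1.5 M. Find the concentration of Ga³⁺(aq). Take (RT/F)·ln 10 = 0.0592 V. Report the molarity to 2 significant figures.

0.91 M

The Ga³⁺/Ga couple has the larger reduction potential, so it is the cathode: E°cell = −0.55 − (−0.75) = +0.20 V and n = 6.
Rearranging E = E° − (0.0592/n)·log Q gives log Q = 6(+0.20 − (+0.194))/0.0592 = 0.608.
Balancing electrons gives 2 Ga³⁺(aq) + 3 Zn(s) → 2 Ga(s) + 3 Zn²⁺(aq); thus Q = [Zn²⁺(aq)]^3 / [Ga³⁺(aq)]^2.
Substituting the known concentrations and solving, log [Ga³⁺(aq)] = −0.040 and [Ga³⁺(aq)] = 0.91 M.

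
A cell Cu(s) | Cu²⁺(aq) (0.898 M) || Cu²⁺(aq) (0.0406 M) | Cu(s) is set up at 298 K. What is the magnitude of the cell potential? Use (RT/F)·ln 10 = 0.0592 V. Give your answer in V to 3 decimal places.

For a concentration cell E°cell = 0, since both electrodes use the same couple.
The compartment with the higher Cu²⁺(aq) concentration (0.898 M) acts as the cathode; ions are reduced there and produced at the dilute (0.0406 M) anode.
With n = 2, Ecell = −(0.0592/2)·log([dilute]/[conc]) = −(0.0592/2)·log(0.0406/0.898) = +0.040 V.

0.040 V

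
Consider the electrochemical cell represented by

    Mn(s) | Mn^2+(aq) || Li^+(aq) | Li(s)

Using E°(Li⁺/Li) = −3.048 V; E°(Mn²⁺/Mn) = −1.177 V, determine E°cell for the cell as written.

−1.871 V

By convention the left-hand electrode in cell notation is the anode (oxidation) and the right-hand electrode is the cathode (reduction).
E°cell = E°(right) − E°(left) = −3.048 − (−1.177) = −1.871 V.
The negative sign shows that, as written, the cell would require an external voltage to drive the reaction.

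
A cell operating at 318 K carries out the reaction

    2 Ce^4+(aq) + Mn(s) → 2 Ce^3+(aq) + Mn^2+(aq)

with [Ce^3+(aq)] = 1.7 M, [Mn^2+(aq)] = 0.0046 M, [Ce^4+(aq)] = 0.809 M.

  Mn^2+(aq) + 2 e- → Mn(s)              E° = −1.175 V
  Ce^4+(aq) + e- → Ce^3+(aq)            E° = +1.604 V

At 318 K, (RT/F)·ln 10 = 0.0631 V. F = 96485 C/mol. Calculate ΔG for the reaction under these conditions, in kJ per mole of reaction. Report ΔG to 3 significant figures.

−547 kJ/mol

E°cell = +1.604 − (−1.175) = +2.779 V; the balanced reaction transfers n = 2 electrons.
The reaction quotient is ([Ce^3+(aq)]^2·[Mn^2+(aq)]) / [Ce^4+(aq)]^2 = 0.0203; by Nernst, E = +2.779 − (0.0631/2)(−1.692) = +2.8324 V.
Then ΔG = −nFE = −2 × 96485 × +2.8324 J/mol = −547 kJ/mol.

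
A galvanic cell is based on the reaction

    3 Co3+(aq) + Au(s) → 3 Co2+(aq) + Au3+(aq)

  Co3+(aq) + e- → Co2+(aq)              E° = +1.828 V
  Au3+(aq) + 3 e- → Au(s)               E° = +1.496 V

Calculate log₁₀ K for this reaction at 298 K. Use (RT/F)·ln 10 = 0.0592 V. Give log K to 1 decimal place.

The Co³⁺/Co²⁺ couple is reduced (cathode); E°cell = +1.828 − (+1.496) = +0.332 V with n = 3.
At equilibrium E = 0, so log K = nE°cell / 0.0592 = (3)(+0.332) / 0.0592 = 16.8.

log K = 16.8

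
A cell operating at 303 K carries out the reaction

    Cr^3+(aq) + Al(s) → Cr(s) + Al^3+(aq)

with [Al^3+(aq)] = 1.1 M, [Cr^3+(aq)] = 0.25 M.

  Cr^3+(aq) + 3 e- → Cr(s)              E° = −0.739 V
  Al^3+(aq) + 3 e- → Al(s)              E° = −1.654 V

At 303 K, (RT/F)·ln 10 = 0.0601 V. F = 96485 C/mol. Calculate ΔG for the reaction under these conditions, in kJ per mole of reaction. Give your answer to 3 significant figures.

E°cell = −0.739 − (−1.654) = +0.915 V; the balanced reaction transfers n = 3 electrons.
Here Q = [Al^3+(aq)] / [Cr^3+(aq)] = 4.4 (log Q = 0.643), giving E = +0.915 − (0.0601/3)·(0.643) = +0.9021 V.
ΔG = −nFE = −(3)(96485)(+0.9021) J/mol = −261 kJ/mol.

−261 kJ/mol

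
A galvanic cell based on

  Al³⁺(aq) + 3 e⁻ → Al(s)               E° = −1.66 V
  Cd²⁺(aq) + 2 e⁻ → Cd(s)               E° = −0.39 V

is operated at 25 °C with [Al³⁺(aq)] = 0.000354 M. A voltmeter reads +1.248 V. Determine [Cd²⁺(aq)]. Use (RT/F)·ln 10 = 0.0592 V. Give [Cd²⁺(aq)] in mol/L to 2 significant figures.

With Cd²⁺/Cd at the cathode and Al³⁺/Al at the anode, E°cell = −0.39 − (−1.66) = +1.27 V (n = 6).
Since E = E° − (0.0592/n)·log Q, log Q = n(E° − E)/0.0592 = 2.230.
Balancing electrons gives 3 Cd²⁺(aq) + 2 Al(s) → 3 Cd(s) + 2 Al³⁺(aq); thus Q = [Al³⁺(aq)]^2 / [Cd²⁺(aq)]^3.
Substituting the known concentrations and solving, log [Cd²⁺(aq)] = −3.044 and [Cd²⁺(aq)] = 0.00090 M.

0.00090 M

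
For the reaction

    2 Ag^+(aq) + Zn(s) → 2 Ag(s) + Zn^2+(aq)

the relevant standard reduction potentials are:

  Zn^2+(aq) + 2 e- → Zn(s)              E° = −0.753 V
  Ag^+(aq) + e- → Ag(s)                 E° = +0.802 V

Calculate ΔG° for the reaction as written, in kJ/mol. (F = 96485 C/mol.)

In the reaction as written Ag^+(aq) is reduced, so the Ag⁺/Ag couple is the cathode and Zn²⁺/Zn is the anode.
E°cell = +0.802 − (−0.753) = +1.555 V; balancing electrons gives n = 2.
ΔG° = −nFE°cell = −(2)(96485)(+1.555) J/mol = −300 kJ/mol.

−300 kJ/mol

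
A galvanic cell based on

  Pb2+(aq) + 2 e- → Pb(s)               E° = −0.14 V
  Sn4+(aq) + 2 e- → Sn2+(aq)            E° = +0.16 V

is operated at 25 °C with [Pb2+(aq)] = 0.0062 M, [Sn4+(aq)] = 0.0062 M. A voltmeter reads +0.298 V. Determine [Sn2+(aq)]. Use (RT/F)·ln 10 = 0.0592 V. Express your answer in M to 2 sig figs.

1.2 M

Sn⁴⁺/Sn²⁺ is the cathode (higher E°); E°cell = +0.16 − (−0.14) = +0.30 V with n = 2.
Since E = E° − (0.0592/n)·log Q, log Q = n(E° − E)/0.0592 = 0.068.
The balanced reaction is Sn4+(aq) + Pb(s) → Sn2+(aq) + Pb2+(aq), so Q = ([Sn2+(aq)]·[Pb2+(aq)]) / [Sn4+(aq)].
Substituting the known concentrations and solving, log [Sn2+(aq)] = 0.068 and [Sn2+(aq)] = 1.2 M.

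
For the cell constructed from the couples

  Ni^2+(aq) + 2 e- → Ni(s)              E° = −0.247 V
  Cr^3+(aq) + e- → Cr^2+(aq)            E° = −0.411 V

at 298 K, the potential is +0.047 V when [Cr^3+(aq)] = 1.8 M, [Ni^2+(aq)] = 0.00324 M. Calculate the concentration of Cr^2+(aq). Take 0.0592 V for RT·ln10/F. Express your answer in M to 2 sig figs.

Ni²⁺/Ni is the cathode (higher E°); E°cell = −0.247 − (−0.411) = +0.164 V with n = 2.
Rearranging E = E° − (0.0592/n)·log Q gives log Q = 2(+0.164 − (+0.047))/0.0592 = 3.953.
Balancing electrons gives Ni^2+(aq) + 2 Cr^2+(aq) → Ni(s) + 2 Cr^3+(aq); thus Q = [Cr^3+(aq)]^2 / ([Ni^2+(aq)]·[Cr^2+(aq)]^2).
Substituting the known concentrations and solving, log [Cr^2+(aq)] = −0.476 and [Cr^2+(aq)] = 0.33 M.

0.33 M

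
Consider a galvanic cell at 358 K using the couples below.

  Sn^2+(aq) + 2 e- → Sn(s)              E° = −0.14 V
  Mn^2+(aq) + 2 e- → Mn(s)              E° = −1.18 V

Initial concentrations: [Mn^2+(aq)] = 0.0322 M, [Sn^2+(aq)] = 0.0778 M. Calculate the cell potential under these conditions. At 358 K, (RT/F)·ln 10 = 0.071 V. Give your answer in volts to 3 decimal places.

+1.054 V

The Sn²⁺/Sn couple has the more positive E°, so it is the cathode; Mn²⁺/Mn is the anode.
E°cell = −0.14 − (−1.18) = +1.04 V, with n = 2 electrons transferred.
The balanced reaction is Sn^2+(aq) + Mn(s) → Sn(s) + Mn^2+(aq), so Q = [Mn^2+(aq)] / [Sn^2+(aq)] = 0.414 and log Q = −0.383.
E = E° − (0.071/n)·log Q = +1.04 − (0.071/2)(−0.383) = +1.054 V.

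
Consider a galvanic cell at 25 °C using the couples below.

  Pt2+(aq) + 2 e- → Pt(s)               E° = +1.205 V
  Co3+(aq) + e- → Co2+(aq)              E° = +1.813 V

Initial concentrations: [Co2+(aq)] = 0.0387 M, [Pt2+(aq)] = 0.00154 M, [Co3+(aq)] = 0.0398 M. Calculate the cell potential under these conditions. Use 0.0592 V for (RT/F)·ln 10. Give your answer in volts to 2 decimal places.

+0.69 V

Co³⁺/Co²⁺ is reduced (cathode, E° = +1.813 V) and Pt²⁺/Pt is oxidized (anode).
The standard potential is +1.813 − (+1.205) = +0.608 V and the balanced reaction transfers n = 2 electrons.
Balancing gives 2 Co3+(aq) + Pt(s) → 2 Co2+(aq) + Pt2+(aq); hence Q = ([Co2+(aq)]^2·[Pt2+(aq)]) / [Co3+(aq)]^2 = 0.00146 (log Q = −2.837).
Applying E = E° − (RT ln10/nF)·log Q gives +0.608 − (0.0592/2)(−2.837) = +0.69 V.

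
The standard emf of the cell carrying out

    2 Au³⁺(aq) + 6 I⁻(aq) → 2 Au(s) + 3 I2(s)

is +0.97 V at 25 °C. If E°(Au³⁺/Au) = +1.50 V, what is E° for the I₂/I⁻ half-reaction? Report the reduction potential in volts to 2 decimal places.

+0.53 V

In the reaction as written the Au³⁺/Au couple is reduced (cathode) and I₂/I⁻ is oxidized (anode), so E°cell = E°(Au³⁺/Au) − E°(I₂/I⁻).
E°(I₂/I⁻) = E°(cathode) − E°cell = +1.50 − (+0.97) = +0.53 V.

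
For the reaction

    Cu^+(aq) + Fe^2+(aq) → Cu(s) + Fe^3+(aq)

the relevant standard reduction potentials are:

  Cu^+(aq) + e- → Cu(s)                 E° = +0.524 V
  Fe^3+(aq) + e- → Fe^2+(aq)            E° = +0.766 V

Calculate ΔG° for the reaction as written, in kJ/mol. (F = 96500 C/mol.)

In the reaction as written Cu^+(aq) is reduced, so the Cu⁺/Cu couple is the cathode and Fe³⁺/Fe²⁺ is the anode.
E°cell = +0.524 − (+0.766) = −0.242 V; balancing electrons gives n = 1.
ΔG° = −nFE°cell = −(1)(96500)(−0.242) J/mol = +23.4 kJ/mol.

+23.4 kJ/mol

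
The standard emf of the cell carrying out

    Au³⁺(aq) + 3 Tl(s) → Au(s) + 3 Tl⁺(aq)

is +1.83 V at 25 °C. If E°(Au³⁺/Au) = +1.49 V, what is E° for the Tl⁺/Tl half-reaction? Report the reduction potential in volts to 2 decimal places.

In the reaction as written the Au³⁺/Au couple is reduced (cathode) and Tl⁺/Tl is oxidized (anode), so E°cell = E°(Au³⁺/Au) − E°(Tl⁺/Tl).
E°(Tl⁺/Tl) = E°(cathode) − E°cell = +1.49 − (+1.83) = −0.34 V.

−0.34 V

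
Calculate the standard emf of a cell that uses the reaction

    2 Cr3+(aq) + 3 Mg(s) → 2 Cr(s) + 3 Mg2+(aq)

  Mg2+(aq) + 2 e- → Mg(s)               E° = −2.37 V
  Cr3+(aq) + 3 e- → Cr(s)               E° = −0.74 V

+1.63 V

In the reaction as written, Cr3+(aq) is reduced (cathode) and Mg2+(aq) is produced by oxidation at the anode.
E°cell = E°(cathode) − E°(anode) = −0.74 − (−2.37) = +1.63 V.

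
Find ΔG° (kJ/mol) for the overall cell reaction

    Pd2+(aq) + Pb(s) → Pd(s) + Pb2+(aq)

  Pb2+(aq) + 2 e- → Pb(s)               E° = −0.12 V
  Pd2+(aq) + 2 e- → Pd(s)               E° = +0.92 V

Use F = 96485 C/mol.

In the reaction as written Pd2+(aq) is reduced, so the Pd²⁺/Pd couple is the cathode and Pb²⁺/Pb is the anode.
E°cell = +0.92 − (−0.12) = +1.04 V; balancing electrons gives n = 2.
ΔG° = −nFE°cell = −(2)(96485)(+1.04) J/mol = −201 kJ/mol.

−201 kJ/mol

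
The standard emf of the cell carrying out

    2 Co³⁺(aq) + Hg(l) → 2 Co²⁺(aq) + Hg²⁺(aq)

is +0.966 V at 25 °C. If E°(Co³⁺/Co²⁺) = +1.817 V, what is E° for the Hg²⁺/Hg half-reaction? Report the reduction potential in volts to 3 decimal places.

In the reaction as written the Co³⁺/Co²⁺ couple is reduced (cathode) and Hg²⁺/Hg is oxidized (anode), so E°cell = E°(Co³⁺/Co²⁺) − E°(Hg²⁺/Hg).
E°(Hg²⁺/Hg) = E°(cathode) − E°cell = +1.817 − (+0.966) = +0.851 V.

+0.851 V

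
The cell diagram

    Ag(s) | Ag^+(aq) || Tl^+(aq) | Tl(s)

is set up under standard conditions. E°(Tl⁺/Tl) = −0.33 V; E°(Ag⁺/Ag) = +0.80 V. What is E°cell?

By convention the left-hand electrode in cell notation is the anode (oxidation) and the right-hand electrode is the cathode (reduction).
E°cell = E°(right) − E°(left) = −0.33 − (+0.80) = −1.13 V.
The negative sign shows that, as written, the cell would require an external voltage to drive the reaction.

−1.13 V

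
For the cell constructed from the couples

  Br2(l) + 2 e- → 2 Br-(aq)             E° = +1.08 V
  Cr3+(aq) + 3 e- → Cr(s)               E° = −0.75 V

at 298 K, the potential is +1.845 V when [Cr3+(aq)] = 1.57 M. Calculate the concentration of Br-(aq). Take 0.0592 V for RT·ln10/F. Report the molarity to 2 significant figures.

0.48 M

With Br₂/Br⁻ at the cathode and Cr³⁺/Cr at the anode, E°cell = +1.08 − (−0.75) = +1.83 V (n = 6).
From the Nernst equation, log Q = n(E° − E)/0.0592 = 6·(+1.83 − (+1.845))/0.0592 = −1.520.
Balancing electrons gives 3 Br2(l) + 2 Cr(s) → 6 Br-(aq) + 2 Cr3+(aq); thus Q = [Br-(aq)]^6·[Cr3+(aq)]^2.
Solving for the unknown gives log [Br-(aq)] = −0.319, so [Br-(aq)] ≈ 0.48 M.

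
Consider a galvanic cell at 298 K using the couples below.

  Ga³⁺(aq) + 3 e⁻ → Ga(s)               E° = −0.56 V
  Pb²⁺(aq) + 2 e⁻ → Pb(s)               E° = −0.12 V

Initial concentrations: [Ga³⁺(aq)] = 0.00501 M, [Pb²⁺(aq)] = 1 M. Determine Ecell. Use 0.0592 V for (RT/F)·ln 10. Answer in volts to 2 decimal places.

+0.49 V

Pb²⁺/Pb is reduced (cathode, E° = −0.12 V) and Ga³⁺/Ga is oxidized (anode).
E°cell = E°cat − E°an = −0.12 − (−0.56) = +0.44 V; n = 6.
The balanced reaction is 3 Pb²⁺(aq) + 2 Ga(s) → 3 Pb(s) + 2 Ga³⁺(aq), so Q = [Ga³⁺(aq)]^2 / [Pb²⁺(aq)]^3 = 2.51×10^−5 and log Q = −4.600.
By the Nernst equation, E = +0.44 − (0.0592/6)·(−4.600) = +0.49 V.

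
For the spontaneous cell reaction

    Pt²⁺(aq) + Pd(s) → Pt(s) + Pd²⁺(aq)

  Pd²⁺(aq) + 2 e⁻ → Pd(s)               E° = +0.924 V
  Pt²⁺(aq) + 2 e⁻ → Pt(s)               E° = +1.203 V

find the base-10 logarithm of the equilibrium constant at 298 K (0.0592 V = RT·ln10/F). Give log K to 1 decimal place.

log K = 9.4

The Pt²⁺/Pt couple is reduced (cathode); E°cell = +1.203 − (+0.924) = +0.279 V with n = 2.
At equilibrium E = 0, so log K = nE°cell / 0.0592 = (2)(+0.279) / 0.0592 = 9.4.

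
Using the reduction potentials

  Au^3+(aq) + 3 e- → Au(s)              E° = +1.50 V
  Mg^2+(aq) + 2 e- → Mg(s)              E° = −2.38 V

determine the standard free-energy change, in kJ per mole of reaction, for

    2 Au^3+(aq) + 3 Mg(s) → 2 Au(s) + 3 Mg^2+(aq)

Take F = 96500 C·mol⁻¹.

In the reaction as written Au^3+(aq) is reduced, so the Au³⁺/Au couple is the cathode and Mg²⁺/Mg is the anode.
E°cell = +1.50 − (−2.38) = +3.88 V; balancing electrons gives n = 6.
ΔG° = −nFE°cell = −(6)(96500)(+3.88) J/mol = −2247 kJ/mol.

−2247 kJ/mol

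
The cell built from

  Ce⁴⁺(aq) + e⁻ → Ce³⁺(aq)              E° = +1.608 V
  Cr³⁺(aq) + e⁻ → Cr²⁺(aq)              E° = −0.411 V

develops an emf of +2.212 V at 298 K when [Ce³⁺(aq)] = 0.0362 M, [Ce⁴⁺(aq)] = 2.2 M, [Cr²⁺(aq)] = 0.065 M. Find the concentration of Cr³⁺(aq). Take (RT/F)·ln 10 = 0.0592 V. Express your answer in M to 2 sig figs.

The Ce⁴⁺/Ce³⁺ couple has the larger reduction potential, so it is the cathode: E°cell = +1.608 − (−0.411) = +2.019 V and n = 1.
Rearranging E = E° − (0.0592/n)·log Q gives log Q = 1(+2.019 − (+2.212))/0.0592 = −3.260.
The balanced reaction is Ce⁴⁺(aq) + Cr²⁺(aq) → Ce³⁺(aq) + Cr³⁺(aq), so Q = ([Ce³⁺(aq)]·[Cr³⁺(aq)]) / ([Ce⁴⁺(aq)]·[Cr²⁺(aq)]).
Substituting the known concentrations and solving, log [Cr³⁺(aq)] = −2.663 and [Cr³⁺(aq)] = 0.0022 M.

0.0022 M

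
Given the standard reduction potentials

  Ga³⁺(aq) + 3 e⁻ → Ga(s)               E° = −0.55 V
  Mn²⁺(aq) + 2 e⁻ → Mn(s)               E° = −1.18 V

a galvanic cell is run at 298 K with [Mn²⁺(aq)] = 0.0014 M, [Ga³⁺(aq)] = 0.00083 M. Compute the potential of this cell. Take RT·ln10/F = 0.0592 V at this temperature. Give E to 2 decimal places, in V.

+0.65 V

The Ga³⁺/Ga couple has the more positive E°, so it is the cathode; Mn²⁺/Mn is the anode.
E°cell = E°cat − E°an = −0.55 − (−1.18) = +0.63 V; n = 6.
Balancing gives 2 Ga³⁺(aq) + 3 Mn(s) → 2 Ga(s) + 3 Mn²⁺(aq); hence Q = [Mn²⁺(aq)]^3 / [Ga³⁺(aq)]^2 = 0.00398 (log Q = −2.400).
Applying E = E° − (RT ln10/nF)·log Q gives +0.63 − (0.0592/6)(−2.400) = +0.65 V.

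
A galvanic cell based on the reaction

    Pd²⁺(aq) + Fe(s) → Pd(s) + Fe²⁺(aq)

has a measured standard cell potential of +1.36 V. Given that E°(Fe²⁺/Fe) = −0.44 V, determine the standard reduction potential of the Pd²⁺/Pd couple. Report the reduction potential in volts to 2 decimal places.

+0.92 V

In the reaction as written the Pd²⁺/Pd couple is reduced (cathode) and Fe²⁺/Fe is oxidized (anode), so E°cell = E°(Pd²⁺/Pd) − E°(Fe²⁺/Fe).
E°(Pd²⁺/Pd) = E°cell + E°(anode) = +1.36 + (−0.44) = +0.92 V.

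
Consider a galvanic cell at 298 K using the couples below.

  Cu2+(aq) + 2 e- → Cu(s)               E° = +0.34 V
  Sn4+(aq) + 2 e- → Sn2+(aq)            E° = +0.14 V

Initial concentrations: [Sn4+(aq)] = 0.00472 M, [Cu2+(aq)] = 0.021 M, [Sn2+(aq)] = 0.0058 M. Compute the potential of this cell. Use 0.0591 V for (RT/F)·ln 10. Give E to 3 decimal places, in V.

+0.153 V

Cu²⁺/Cu is reduced (cathode, E° = +0.34 V) and Sn⁴⁺/Sn²⁺ is oxidized (anode).
E°cell = +0.34 − (+0.14) = +0.20 V, with n = 2 electrons transferred.
Balancing gives Cu2+(aq) + Sn2+(aq) → Cu(s) + Sn4+(aq); hence Q = [Sn4+(aq)] / ([Cu2+(aq)]·[Sn2+(aq)]) = 38.8 (log Q = 1.588).
E = E° − (0.0591/n)·log Q = +0.20 − (0.0591/2)(1.588) = +0.153 V.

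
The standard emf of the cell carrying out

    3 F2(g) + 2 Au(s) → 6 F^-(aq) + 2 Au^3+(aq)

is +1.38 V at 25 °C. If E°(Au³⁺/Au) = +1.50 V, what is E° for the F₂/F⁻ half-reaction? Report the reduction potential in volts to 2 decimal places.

In the reaction as written the F₂/F⁻ couple is reduced (cathode) and Au³⁺/Au is oxidized (anode), so E°cell = E°(F₂/F⁻) − E°(Au³⁺/Au).
E°(F₂/F⁻) = E°cell + E°(anode) = +1.38 + (+1.50) = +2.88 V.

+2.88 V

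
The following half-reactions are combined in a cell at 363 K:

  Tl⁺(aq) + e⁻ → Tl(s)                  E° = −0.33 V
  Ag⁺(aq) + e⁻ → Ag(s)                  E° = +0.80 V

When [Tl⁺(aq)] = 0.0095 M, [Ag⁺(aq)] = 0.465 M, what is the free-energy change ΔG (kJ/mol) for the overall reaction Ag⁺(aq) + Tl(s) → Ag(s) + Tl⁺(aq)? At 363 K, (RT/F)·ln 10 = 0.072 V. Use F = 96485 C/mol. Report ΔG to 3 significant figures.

E°cell = +0.80 − (−0.33) = +1.13 V; the balanced reaction transfers n = 1 electron.
Here Q = [Tl⁺(aq)] / [Ag⁺(aq)] = 0.0204 (log Q = −1.690), giving E = +1.13 − (0.072/1)·(−1.690) = +1.2517 V.
ΔG = −nFE = −(1)(96485)(+1.2517) J/mol = −121 kJ/mol.

−121 kJ/mol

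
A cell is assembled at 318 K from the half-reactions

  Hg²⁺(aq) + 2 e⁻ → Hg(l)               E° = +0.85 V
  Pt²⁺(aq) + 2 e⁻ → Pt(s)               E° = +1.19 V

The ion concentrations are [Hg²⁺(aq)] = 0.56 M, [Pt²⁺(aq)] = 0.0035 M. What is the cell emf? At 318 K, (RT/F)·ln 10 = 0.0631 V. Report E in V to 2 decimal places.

+0.27 V

Since E°(Pt²⁺/Pt) > E°(Hg²⁺/Hg), Pt²⁺/Pt serves as the cathode.
The standard potential is +1.19 − (+0.85) = +0.34 V and the balanced reaction transfers n = 2 electrons.
Balancing gives Pt²⁺(aq) + Hg(l) → Pt(s) + Hg²⁺(aq); hence Q = [Hg²⁺(aq)] / [Pt²⁺(aq)] = 160 (log Q = 2.204).
By the Nernst equation, E = +0.34 − (0.0631/2)·(2.204) = +0.27 V.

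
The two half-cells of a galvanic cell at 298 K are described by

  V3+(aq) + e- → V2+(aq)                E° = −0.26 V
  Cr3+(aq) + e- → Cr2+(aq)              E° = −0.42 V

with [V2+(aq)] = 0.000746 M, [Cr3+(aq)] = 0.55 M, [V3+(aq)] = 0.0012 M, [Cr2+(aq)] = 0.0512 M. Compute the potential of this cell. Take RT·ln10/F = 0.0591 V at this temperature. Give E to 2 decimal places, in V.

+0.11 V

V³⁺/V²⁺ is reduced (cathode, E° = −0.26 V) and Cr³⁺/Cr²⁺ is oxidized (anode).
E°cell = −0.26 − (−0.42) = +0.16 V, with n = 1 electron transferred.
The balanced reaction is V3+(aq) + Cr2+(aq) → V2+(aq) + Cr3+(aq), so Q = ([V2+(aq)]·[Cr3+(aq)]) / ([V3+(aq)]·[Cr2+(aq)]) = 6.68 and log Q = 0.825.
By the Nernst equation, E = +0.16 − (0.0591/1)·(0.825) = +0.11 V.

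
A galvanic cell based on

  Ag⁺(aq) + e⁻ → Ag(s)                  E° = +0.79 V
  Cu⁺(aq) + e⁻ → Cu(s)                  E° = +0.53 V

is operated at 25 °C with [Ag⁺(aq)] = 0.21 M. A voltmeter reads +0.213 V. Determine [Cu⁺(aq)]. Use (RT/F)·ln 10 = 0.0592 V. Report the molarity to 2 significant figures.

1.3 M

Ag⁺/Ag is the cathode (higher E°); E°cell = +0.79 − (+0.53) = +0.26 V with n = 1.
Rearranging E = E° − (0.0592/n)·log Q gives log Q = 1(+0.26 − (+0.213))/0.0592 = 0.794.
The balanced reaction is Ag⁺(aq) + Cu(s) → Ag(s) + Cu⁺(aq), so Q = [Cu⁺(aq)] / [Ag⁺(aq)].
Solving for the unknown gives log [Cu⁺(aq)] = 0.116, so [Cu⁺(aq)] ≈ 1.3 M.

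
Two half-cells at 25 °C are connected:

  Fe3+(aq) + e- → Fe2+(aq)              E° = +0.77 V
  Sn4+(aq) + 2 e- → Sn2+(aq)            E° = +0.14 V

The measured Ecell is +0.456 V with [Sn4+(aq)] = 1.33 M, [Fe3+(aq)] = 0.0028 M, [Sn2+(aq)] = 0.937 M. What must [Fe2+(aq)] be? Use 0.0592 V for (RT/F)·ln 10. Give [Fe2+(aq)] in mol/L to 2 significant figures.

The Fe³⁺/Fe²⁺ couple has the larger reduction potential, so it is the cathode: E°cell = +0.77 − (+0.14) = +0.63 V and n = 2.
From the Nernst equation, log Q = n(E° − E)/0.0592 = 2·(+0.63 − (+0.456))/0.0592 = 5.878.
Balancing electrons gives 2 Fe3+(aq) + Sn2+(aq) → 2 Fe2+(aq) + Sn4+(aq); thus Q = ([Fe2+(aq)]^2·[Sn4+(aq)]) / ([Fe3+(aq)]^2·[Sn2+(aq)]).
Solving for the unknown gives log [Fe2+(aq)] = 0.310, so [Fe2+(aq)] ≈ 2.0 M.

2.0 M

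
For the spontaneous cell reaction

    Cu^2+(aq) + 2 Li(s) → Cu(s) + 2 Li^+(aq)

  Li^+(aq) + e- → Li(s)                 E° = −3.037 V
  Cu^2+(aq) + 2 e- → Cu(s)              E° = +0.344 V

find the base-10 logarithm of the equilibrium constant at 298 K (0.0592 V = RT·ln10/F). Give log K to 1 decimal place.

log K = 114.2

The Cu²⁺/Cu couple is reduced (cathode); E°cell = +0.344 − (−3.037) = +3.381 V with n = 2.
At equilibrium E = 0, so log K = nE°cell / 0.0592 = (2)(+3.381) / 0.0592 = 114.2.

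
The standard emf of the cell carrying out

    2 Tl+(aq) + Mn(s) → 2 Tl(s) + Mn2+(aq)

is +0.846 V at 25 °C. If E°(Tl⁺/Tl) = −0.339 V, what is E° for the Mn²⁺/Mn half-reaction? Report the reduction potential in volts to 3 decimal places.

−1.185 V

In the reaction as written the Tl⁺/Tl couple is reduced (cathode) and Mn²⁺/Mn is oxidized (anode), so E°cell = E°(Tl⁺/Tl) − E°(Mn²⁺/Mn).
E°(Mn²⁺/Mn) = E°(cathode) − E°cell = −0.339 − (+0.846) = −1.185 V.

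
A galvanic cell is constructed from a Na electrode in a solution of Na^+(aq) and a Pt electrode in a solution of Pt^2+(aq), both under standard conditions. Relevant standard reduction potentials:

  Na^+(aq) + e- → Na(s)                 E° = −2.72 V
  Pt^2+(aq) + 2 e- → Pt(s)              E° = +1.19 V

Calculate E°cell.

Of the two couples in this cell, the one with the more positive reduction potential is reduced at the cathode: here that is Pt²⁺/Pt (+1.19 V); Na⁺/Na (−2.72 V) is the anode.
E°cell = E°(cathode) − E°(anode) = +1.19 − (−2.72) = +3.91 V.

+3.91 V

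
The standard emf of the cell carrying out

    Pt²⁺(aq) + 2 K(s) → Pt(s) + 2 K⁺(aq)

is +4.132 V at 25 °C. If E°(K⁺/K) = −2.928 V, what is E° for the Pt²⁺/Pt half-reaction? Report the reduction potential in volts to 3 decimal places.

+1.204 V

In the reaction as written the Pt²⁺/Pt couple is reduced (cathode) and K⁺/K is oxidized (anode), so E°cell = E°(Pt²⁺/Pt) − E°(K⁺/K).
E°(Pt²⁺/Pt) = E°cell + E°(anode) = +4.132 + (−2.928) = +1.204 V.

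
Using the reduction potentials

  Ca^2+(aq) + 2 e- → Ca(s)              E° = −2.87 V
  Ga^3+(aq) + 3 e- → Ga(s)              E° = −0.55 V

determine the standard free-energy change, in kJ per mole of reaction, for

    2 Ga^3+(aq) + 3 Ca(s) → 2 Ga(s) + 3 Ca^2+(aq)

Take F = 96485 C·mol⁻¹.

−1343 kJ/mol

In the reaction as written Ga^3+(aq) is reduced, so the Ga³⁺/Ga couple is the cathode and Ca²⁺/Ca is the anode.
E°cell = −0.55 − (−2.87) = +2.32 V; balancing electrons gives n = 6.
ΔG° = −nFE°cell = −(6)(96485)(+2.32) J/mol = −1343 kJ/mol.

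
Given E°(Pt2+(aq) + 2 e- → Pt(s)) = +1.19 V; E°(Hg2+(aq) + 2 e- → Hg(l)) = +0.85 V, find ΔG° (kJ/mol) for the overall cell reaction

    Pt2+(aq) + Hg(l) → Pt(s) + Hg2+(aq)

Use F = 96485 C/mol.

In the reaction as written Pt2+(aq) is reduced, so the Pt²⁺/Pt couple is the cathode and Hg²⁺/Hg is the anode.
E°cell = +1.19 − (+0.85) = +0.34 V; balancing electrons gives n = 2.
ΔG° = −nFE°cell = −(2)(96485)(+0.34) J/mol = −65.6 kJ/mol.

−65.6 kJ/mol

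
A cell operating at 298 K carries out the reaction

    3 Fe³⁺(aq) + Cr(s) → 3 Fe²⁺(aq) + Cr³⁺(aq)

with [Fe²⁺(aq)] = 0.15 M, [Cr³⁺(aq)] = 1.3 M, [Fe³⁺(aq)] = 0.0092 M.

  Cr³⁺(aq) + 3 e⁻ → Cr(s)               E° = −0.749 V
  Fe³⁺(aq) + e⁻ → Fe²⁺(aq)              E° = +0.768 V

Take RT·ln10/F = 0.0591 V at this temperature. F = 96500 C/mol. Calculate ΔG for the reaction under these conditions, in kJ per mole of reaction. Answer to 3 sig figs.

−418 kJ/mol

With Fe³⁺/Fe²⁺ reduced at the cathode, E°cell = +0.768 − (−0.749) = +1.517 V and n = 3.
The reaction quotient is ([Fe²⁺(aq)]^3·[Cr³⁺(aq)]) / [Fe³⁺(aq)]^3 = 5.63×10^3; by Nernst, E = +1.517 − (0.0591/3)(3.751) = +1.4431 V.
Finally ΔG = −nFE = −(3)(96500 C/mol)(+1.4431 V) = −418 kJ/mol.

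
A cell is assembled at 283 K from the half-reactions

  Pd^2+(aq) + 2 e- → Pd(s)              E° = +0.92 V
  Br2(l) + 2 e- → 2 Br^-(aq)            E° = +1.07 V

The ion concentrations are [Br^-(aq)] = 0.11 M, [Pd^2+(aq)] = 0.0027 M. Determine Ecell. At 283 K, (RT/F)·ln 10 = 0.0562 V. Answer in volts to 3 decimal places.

Since E°(Br₂/Br⁻) > E°(Pd²⁺/Pd), Br₂/Br⁻ serves as the cathode.
E°cell = +1.07 − (+0.92) = +0.15 V, with n = 2 electrons transferred.
Balancing gives Br2(l) + Pd(s) → 2 Br^-(aq) + Pd^2+(aq); hence Q = [Br^-(aq)]^2·[Pd^2+(aq)] = 3.27×10^−5 (log Q = −4.486).
Applying E = E° − (RT ln10/nF)·log Q gives +0.15 − (0.0562/2)(−4.486) = +0.276 V.

+0.276 V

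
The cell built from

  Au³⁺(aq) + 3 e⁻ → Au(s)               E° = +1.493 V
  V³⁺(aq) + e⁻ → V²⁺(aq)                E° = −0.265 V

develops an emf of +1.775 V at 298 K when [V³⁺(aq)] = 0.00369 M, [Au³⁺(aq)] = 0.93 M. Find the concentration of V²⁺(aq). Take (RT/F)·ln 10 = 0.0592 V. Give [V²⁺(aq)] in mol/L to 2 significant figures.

0.0073 M

With Au³⁺/Au at the cathode and V³⁺/V²⁺ at the anode, E°cell = +1.493 − (−0.265) = +1.758 V (n = 3).
Rearranging E = E° − (0.0592/n)·log Q gives log Q = 3(+1.758 − (+1.775))/0.0592 = −0.861.
Balancing electrons gives Au³⁺(aq) + 3 V²⁺(aq) → Au(s) + 3 V³⁺(aq); thus Q = [V³⁺(aq)]^3 / ([Au³⁺(aq)]·[V²⁺(aq)]^3).
Solving for the unknown gives log [V²⁺(aq)] = −2.135, so [V²⁺(aq)] ≈ 0.0073 M.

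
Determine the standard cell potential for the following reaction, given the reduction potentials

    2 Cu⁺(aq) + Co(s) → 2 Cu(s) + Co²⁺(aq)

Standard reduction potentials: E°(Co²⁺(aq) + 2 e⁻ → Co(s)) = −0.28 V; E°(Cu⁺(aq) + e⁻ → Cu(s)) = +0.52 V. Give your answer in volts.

+0.80 V

Cu⁺(aq) gains electrons, so the Cu⁺/Cu couple is the cathode; the Co²⁺/Co couple is the anode.
E°cell = E°(cathode) − E°(anode) = +0.52 − (−0.28) = +0.80 V.
The positive value indicates the reaction is spontaneous as written.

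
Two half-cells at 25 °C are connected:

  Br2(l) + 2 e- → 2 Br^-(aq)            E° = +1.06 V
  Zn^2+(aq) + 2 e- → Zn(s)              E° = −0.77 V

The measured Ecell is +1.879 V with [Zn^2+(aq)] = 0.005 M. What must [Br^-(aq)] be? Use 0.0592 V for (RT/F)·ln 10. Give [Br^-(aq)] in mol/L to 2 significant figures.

2.1 M

The Br₂/Br⁻ couple has the larger reduction potential, so it is the cathode: E°cell = +1.06 − (−0.77) = +1.83 V and n = 2.
From the Nernst equation, log Q = n(E° − E)/0.0592 = 2·(+1.83 − (+1.879))/0.0592 = −1.655.
For Br2(l) + Zn(s) → 2 Br^-(aq) + Zn^2+(aq), the reaction quotient is Q = [Br^-(aq)]^2·[Zn^2+(aq)].
Isolating [Br^-(aq)] in Q = 10^{−1.655} yields log [Br^-(aq)] = 0.323, i.e. 2.1 M.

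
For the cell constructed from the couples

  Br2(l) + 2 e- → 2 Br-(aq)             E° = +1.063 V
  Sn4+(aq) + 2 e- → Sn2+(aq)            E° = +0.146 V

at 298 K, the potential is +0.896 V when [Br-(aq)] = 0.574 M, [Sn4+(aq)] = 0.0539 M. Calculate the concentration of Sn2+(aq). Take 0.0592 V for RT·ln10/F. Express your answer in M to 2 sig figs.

0.0035 M

Br₂/Br⁻ is the cathode (higher E°); E°cell = +1.063 − (+0.146) = +0.917 V with n = 2.
From the Nernst equation, log Q = n(E° − E)/0.0592 = 2·(+0.917 − (+0.896))/0.0592 = 0.709.
For Br2(l) + Sn2+(aq) → 2 Br-(aq) + Sn4+(aq), the reaction quotient is Q = ([Br-(aq)]^2·[Sn4+(aq)]) / [Sn2+(aq)].
Substituting the known concentrations and solving, log [Sn2+(aq)] = −2.460 and [Sn2+(aq)] = 0.0035 M.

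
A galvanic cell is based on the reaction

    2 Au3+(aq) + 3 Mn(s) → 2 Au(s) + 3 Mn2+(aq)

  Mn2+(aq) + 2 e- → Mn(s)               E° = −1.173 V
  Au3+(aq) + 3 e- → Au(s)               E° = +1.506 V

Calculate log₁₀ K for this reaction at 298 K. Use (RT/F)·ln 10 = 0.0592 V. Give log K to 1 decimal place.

The Au³⁺/Au couple is reduced (cathode); E°cell = +1.506 − (−1.173) = +2.679 V with n = 6.
At equilibrium E = 0, so log K = nE°cell / 0.0592 = (6)(+2.679) / 0.0592 = 271.5.

log K = 271.5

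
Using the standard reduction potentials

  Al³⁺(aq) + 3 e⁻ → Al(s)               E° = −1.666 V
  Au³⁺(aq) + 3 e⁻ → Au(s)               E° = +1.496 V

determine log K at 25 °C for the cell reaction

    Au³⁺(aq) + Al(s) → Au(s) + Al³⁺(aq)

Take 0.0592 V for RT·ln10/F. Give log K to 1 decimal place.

log K = 160.2

The Au³⁺/Au couple is reduced (cathode); E°cell = +1.496 − (−1.666) = +3.162 V with n = 3.
At equilibrium E = 0, so log K = nE°cell / 0.0592 = (3)(+3.162) / 0.0592 = 160.2.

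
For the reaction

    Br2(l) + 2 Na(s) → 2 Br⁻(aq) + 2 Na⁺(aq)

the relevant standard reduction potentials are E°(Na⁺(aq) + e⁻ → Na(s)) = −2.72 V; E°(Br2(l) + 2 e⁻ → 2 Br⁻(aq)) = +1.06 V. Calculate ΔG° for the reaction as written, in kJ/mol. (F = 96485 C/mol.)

In the reaction as written Br2(l) is reduced, so the Br₂/Br⁻ couple is the cathode and Na⁺/Na is the anode.
E°cell = +1.06 − (−2.72) = +3.78 V; balancing electrons gives n = 2.
ΔG° = −nFE°cell = −(2)(96485)(+3.78) J/mol = −729 kJ/mol.

−729 kJ/mol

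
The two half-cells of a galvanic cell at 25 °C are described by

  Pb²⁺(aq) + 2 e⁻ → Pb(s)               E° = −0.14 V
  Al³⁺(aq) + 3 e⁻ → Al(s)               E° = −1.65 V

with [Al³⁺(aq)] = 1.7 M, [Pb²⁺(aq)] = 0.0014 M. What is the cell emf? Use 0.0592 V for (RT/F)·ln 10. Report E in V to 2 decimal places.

+1.42 V

Pb²⁺/Pb is reduced (cathode, E° = −0.14 V) and Al³⁺/Al is oxidized (anode).
The standard potential is −0.14 − (−1.65) = +1.51 V and the balanced reaction transfers n = 6 electrons.
Balancing gives 3 Pb²⁺(aq) + 2 Al(s) → 3 Pb(s) + 2 Al³⁺(aq); hence Q = [Al³⁺(aq)]^2 / [Pb²⁺(aq)]^3 = 1.05×10^9 (log Q = 9.023).
By the Nernst equation, E = +1.51 − (0.0592/6)·(9.023) = +1.42 V.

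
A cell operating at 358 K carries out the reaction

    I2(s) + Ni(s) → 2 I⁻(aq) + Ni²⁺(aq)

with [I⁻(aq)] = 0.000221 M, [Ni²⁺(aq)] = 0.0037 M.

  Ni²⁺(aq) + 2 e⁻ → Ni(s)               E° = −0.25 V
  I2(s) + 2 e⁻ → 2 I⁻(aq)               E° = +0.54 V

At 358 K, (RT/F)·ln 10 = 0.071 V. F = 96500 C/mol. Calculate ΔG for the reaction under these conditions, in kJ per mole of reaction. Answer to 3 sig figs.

−219 kJ/mol

The standard cell potential is +0.54 − (−0.25) = +0.79 V, with n = 2 electrons in the balanced equation.
Q = [I⁻(aq)]^2·[Ni²⁺(aq)] = 1.81×10^−10, so log Q = −9.743 and E = +0.79 − (0.071/2)(−9.743) = +1.1359 V.
Then ΔG = −nFE = −2 × 96500 × +1.1359 J/mol = −219 kJ/mol.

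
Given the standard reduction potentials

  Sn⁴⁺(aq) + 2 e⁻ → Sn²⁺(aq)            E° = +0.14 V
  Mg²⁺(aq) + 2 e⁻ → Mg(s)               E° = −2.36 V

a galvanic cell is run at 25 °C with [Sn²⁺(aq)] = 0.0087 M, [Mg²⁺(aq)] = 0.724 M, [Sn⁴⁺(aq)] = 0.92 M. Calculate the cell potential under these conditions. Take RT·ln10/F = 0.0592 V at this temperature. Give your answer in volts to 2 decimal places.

+2.56 V

Sn⁴⁺/Sn²⁺ is reduced (cathode, E° = +0.14 V) and Mg²⁺/Mg is oxidized (anode).
E°cell = E°cat − E°an = +0.14 − (−2.36) = +2.50 V; n = 2.
Balancing gives Sn⁴⁺(aq) + Mg(s) → Sn²⁺(aq) + Mg²⁺(aq); hence Q = ([Sn²⁺(aq)]·[Mg²⁺(aq)]) / [Sn⁴⁺(aq)] = 0.00685 (log Q = −2.165).
E = E° − (0.0592/n)·log Q = +2.50 − (0.0592/2)(−2.165) = +2.56 V.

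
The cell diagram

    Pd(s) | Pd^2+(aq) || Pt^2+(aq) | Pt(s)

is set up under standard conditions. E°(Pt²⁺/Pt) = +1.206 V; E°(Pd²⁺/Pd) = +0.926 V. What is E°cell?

By convention the left-hand electrode in cell notation is the anode (oxidation) and the right-hand electrode is the cathode (reduction).
E°cell = E°(right) − E°(left) = +1.206 − (+0.926) = +0.280 V.

+0.280 V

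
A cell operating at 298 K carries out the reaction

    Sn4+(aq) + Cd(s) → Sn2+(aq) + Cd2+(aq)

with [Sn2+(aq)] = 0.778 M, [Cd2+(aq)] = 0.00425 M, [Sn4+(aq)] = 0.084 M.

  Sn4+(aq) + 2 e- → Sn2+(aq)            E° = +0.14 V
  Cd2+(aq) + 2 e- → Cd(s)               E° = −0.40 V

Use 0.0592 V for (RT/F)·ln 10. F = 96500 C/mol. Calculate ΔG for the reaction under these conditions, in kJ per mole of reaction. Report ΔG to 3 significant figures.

With Sn⁴⁺/Sn²⁺ reduced at the cathode, E°cell = +0.14 − (−0.40) = +0.54 V and n = 2.
Here Q = ([Sn2+(aq)]·[Cd2+(aq)]) / [Sn4+(aq)] = 0.0394 (log Q = −1.405), giving E = +0.54 − (0.0592/2)·(−1.405) = +0.5816 V.
Then ΔG = −nFE = −2 × 96500 × +0.5816 J/mol = −112 kJ/mol.

−112 kJ/mol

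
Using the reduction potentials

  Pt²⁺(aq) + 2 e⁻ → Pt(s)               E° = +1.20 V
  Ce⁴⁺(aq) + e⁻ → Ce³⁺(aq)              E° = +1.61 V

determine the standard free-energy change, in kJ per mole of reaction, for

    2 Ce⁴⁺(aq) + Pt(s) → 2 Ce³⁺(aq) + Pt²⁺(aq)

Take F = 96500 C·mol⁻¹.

In the reaction as written Ce⁴⁺(aq) is reduced, so the Ce⁴⁺/Ce³⁺ couple is the cathode and Pt²⁺/Pt is the anode.
E°cell = +1.61 − (+1.20) = +0.41 V; balancing electrons gives n = 2.
ΔG° = −nFE°cell = −(2)(96500)(+0.41) J/mol = −79.1 kJ/mol.

−79.1 kJ/mol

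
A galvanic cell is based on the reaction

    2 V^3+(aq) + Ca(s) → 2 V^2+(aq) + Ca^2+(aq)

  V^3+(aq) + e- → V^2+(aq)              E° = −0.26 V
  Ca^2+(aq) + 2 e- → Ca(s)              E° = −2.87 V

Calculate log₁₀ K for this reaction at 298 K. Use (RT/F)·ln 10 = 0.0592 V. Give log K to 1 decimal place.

log K = 88.2

The V³⁺/V²⁺ couple is reduced (cathode); E°cell = −0.26 − (−2.87) = +2.61 V with n = 2.
At equilibrium E = 0, so log K = nE°cell / 0.0592 = (2)(+2.61) / 0.0592 = 88.2.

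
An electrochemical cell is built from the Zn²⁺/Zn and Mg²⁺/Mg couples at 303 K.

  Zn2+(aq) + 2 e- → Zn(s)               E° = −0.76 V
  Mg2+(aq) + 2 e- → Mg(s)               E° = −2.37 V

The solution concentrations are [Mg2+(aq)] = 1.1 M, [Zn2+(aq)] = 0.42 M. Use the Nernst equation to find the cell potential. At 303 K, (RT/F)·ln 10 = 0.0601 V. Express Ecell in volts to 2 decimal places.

The Zn²⁺/Zn couple has the more positive E°, so it is the cathode; Mg²⁺/Mg is the anode.
E°cell = −0.76 − (−2.37) = +1.61 V, with n = 2 electrons transferred.
For the overall reaction Zn2+(aq) + Mg(s) → Zn(s) + Mg2+(aq), Q = [Mg2+(aq)] / [Zn2+(aq)] = 2.62, giving log Q = 0.418.
By the Nernst equation, E = +1.61 − (0.0601/2)·(0.418) = +1.60 V.

+1.60 V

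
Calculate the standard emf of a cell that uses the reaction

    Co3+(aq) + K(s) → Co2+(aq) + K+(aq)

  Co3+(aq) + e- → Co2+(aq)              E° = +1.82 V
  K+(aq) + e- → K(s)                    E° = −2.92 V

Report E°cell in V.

Co3+(aq) gains electrons, so the Co³⁺/Co²⁺ couple is the cathode; the K⁺/K couple is the anode.
E°cell = E°(cathode) − E°(anode) = +1.82 − (−2.92) = +4.74 V.
The positive value indicates the reaction is spontaneous as written.

+4.74 V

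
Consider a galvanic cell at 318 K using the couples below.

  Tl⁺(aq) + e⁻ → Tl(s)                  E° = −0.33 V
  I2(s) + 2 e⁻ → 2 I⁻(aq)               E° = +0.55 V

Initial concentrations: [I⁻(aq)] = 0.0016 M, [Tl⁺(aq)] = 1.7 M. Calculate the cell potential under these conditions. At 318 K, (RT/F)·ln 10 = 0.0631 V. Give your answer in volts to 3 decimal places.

Since E°(I₂/I⁻) > E°(Tl⁺/Tl), I₂/I⁻ serves as the cathode.
E°cell = E°cat − E°an = +0.55 − (−0.33) = +0.88 V; n = 2.
For the overall reaction I2(s) + 2 Tl(s) → 2 I⁻(aq) + 2 Tl⁺(aq), Q = [I⁻(aq)]^2·[Tl⁺(aq)]^2 = 7.4×10^−6, giving log Q = −5.131.
Applying E = E° − (RT ln10/nF)·log Q gives +0.88 − (0.0631/2)(−5.131) = +1.042 V.

+1.042 V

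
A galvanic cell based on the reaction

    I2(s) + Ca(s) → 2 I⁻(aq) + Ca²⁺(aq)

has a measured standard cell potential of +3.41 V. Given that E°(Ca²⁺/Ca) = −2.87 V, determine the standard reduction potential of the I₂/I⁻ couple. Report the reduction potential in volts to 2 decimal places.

In the reaction as written the I₂/I⁻ couple is reduced (cathode) and Ca²⁺/Ca is oxidized (anode), so E°cell = E°(I₂/I⁻) − E°(Ca²⁺/Ca).
E°(I₂/I⁻) = E°cell + E°(anode) = +3.41 + (−2.87) = +0.54 V.

+0.54 V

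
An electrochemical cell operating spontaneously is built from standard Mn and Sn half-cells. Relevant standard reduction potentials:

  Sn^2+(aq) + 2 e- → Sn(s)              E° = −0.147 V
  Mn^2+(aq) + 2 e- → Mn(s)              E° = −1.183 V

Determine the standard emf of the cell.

+1.036 V

Of the two couples in this cell, the one with the more positive reduction potential is reduced at the cathode: here that is Sn²⁺/Sn (−0.147 V); Mn²⁺/Mn (−1.183 V) is the anode.
E°cell = E°(cathode) − E°(anode) = −0.147 − (−1.183) = +1.036 V.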